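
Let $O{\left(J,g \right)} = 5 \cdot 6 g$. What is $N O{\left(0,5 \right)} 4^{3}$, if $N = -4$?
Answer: $-38400$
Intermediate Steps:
$O{\left(J,g \right)} = 30 g$
$N O{\left(0,5 \right)} 4^{3} = - 4 \cdot 30 \cdot 5 \cdot 4^{3} = \left(-4\right) 150 \cdot 64 = \left(-600\right) 64 = -38400$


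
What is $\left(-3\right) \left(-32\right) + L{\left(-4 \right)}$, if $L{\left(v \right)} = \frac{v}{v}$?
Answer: $97$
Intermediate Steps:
$L{\left(v \right)} = 1$
$\left(-3\right) \left(-32\right) + L{\left(-4 \right)} = \left(-3\right) \left(-32\right) + 1 = 96 + 1 = 97$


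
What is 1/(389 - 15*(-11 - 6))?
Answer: 1/644 ≈ 0.0015528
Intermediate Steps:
1/(389 - 15*(-11 - 6)) = 1/(389 - 15*(-17)) = 1/(389 + 255) = 1/644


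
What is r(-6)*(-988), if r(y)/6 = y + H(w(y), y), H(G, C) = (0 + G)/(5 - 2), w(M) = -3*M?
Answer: 0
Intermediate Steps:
H(G, C) = G/3
r(y) = 0 (r(y) = 6*(y + (-3*y)/3) = 6*(y - y) = 6*0 = 0)
r(-6)*(-988) = 0*(-988) = 0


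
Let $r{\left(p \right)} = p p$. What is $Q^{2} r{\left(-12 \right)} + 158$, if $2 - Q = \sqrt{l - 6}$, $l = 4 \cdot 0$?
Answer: $-130 - 576 i \sqrt{6} \approx -130.0 - 1410.9 i$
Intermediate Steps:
$l = 0$
$r{\left(p \right)} = p^{2}$
$Q = 2 - i \sqrt{6}$ ($Q = 2 - \sqrt{0 - 6} = 2 - \sqrt{-6} = 2 - i \sqrt{6} \approx 2.0 - 2.4495 i$)
$Q^{2} r{\left(-12 \right)} + 158 = \left(2 - i \sqrt{6}\right)^{2} \left(-12\right)^{2} + 158 = \left(2 - i \sqrt{6}\right)^{2} \cdot 144 + 158 = 144 \left(2 - i \sqrt{6}\right)^{2} + 158 = 158 + 144 \left(2 - i \sqrt{6}\right)^{2}$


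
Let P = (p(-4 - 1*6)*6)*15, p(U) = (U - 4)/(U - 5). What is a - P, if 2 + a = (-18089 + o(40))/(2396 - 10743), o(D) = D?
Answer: -699793/8347 ≈ -83.838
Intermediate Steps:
p(U) = (-4 + U)/(-5 + U)
a = 1355/8347 (a = -2 + (-18089 + 40)/(2396 - 10743) = -2 - 18049/(-8347) = -2 - 18049*(-1/8347) = -2 + 18049/8347 = 1355/8347 ≈ 0.16233)
P = 84 (P = (((-4 + (-4 - 1*6))/(-5 + (-4 - 1*6)))*6)*15 = (((-4 + (-4 - 6))/(-5 + (-4 - 6)))*6)*15 = (((-4 - 10)/(-5 - 10))*6)*15 = ((-14/(-15))*6)*15 = (-1/15*(-14)*6)*15 = ((14/15)*6)*15 = (28/5)*15 = 84)
a - P = 1355/8347 - 1*84 = 1355/8347 - 84 = -699793/8347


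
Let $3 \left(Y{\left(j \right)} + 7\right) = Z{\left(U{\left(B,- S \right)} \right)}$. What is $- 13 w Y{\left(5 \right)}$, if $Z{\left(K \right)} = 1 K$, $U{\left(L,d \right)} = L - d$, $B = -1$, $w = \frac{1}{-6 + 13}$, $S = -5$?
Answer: $\frac{117}{7} \approx 16.714$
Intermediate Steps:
$w = \frac{1}{7} \approx 0.14286$
$Z{\left(K \right)} = K$
$Y{\left(j \right)} = -9$ ($Y{\left(j \right)} = -7 + \frac{-1 - \left(-1\right) \left(-5\right)}{3} = -7 + \frac{-1 - 5}{3} = -7 + \frac{1}{3} \left(-6\right) = -7 - 2 = -9$)
$- 13 w Y{\left(5 \right)} = \left(-13\right) \frac{1}{7} \left(-9\right) = \left(- \frac{13}{7}\right) \left(-9\right) = \frac{117}{7}$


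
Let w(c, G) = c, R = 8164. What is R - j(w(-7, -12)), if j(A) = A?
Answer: 8171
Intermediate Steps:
R - j(w(-7, -12)) = 8164 - 1*(-7) = 8164 + 7 = 8171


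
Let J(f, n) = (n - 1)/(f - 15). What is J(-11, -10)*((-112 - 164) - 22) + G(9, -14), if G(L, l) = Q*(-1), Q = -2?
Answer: -1613/13 ≈ -124.08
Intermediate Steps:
G(L, l) = 2 (G(L, l) = -2*(-1) = 2)
J(f, n) = (-1 + n)/(-15 + f)
J(-11, -10)*((-112 - 164) - 22) + G(9, -14) = ((-1 - 10)/(-15 - 11))*((-112 - 164) - 22) + 2 = (-11/(-26))*(-276 - 22) + 2 = -1/26*(-11)*(-298) + 2 = (11/26)*(-298) + 2 = -1639/13 + 2 = -1613/13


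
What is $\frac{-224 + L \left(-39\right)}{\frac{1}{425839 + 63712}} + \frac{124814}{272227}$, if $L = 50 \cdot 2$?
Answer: $- \frac{549601356192734}{272227} \approx -2.0189 \cdot 10^{9}$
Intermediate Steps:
$L = 100$
$\frac{-224 + L \left(-39\right)}{\frac{1}{425839 + 63712}} + \frac{124814}{272227} = \frac{-224 + 100 \left(-39\right)}{\frac{1}{425839 + 63712}} + \frac{124814}{272227} = \frac{-224 - 3900}{\frac{1}{489551}} + 124814 \cdot \frac{1}{272227} = - 4124 \frac{1}{\frac{1}{489551}} + \frac{124814}{272227} = \left(-4124\right) 489551 + \frac{124814}{272227} = -2018908324 + \frac{124814}{272227} = - \frac{549601356192734}{272227}$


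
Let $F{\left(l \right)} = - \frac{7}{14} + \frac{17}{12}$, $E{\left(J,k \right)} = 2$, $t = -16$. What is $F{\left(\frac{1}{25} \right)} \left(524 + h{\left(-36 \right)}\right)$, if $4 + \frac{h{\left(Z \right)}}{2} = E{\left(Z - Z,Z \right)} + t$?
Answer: $\frac{1342}{3} \approx 447.33$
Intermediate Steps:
$F{\left(l \right)} = \frac{11}{12}$ ($F{\left(l \right)} = \left(-7\right) \frac{1}{14} + 17 \cdot \frac{1}{12} = - \frac{1}{2} + \frac{17}{12} = \frac{11}{12}$)
$h{\left(Z \right)} = -36$ ($h{\left(Z \right)} = -8 + 2 \left(2 - 16\right) = -8 + 2 \left(-14\right) = -8 - 28 = -36$)
$F{\left(\frac{1}{25} \right)} \left(524 + h{\left(-36 \right)}\right) = \frac{11 \left(524 - 36\right)}{12} = \frac{11}{12} \cdot 488 = \frac{1342}{3}$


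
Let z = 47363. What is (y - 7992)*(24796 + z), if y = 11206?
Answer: 231919026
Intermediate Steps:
(y - 7992)*(24796 + z) = (11206 - 7992)*(24796 + 47363) = 3214*72159 = 231919026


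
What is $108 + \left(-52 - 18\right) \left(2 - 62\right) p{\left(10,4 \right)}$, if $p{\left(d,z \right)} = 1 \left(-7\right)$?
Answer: $-29292$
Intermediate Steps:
$p{\left(d,z \right)} = -7$
$108 + \left(-52 - 18\right) \left(2 - 62\right) p{\left(10,4 \right)} = 108 + \left(-52 - 18\right) \left(2 - 62\right) \left(-7\right) = 108 + \left(-70\right) \left(-60\right) \left(-7\right) = 108 + 4200 \left(-7\right) = 108 - 29400 = -29292$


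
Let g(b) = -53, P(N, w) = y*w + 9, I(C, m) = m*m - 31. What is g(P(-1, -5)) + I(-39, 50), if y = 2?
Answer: 2416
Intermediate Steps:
I(C, m) = -31 + m² (I(C, m) = m² - 31 = -31 + m²)
P(N, w) = 9 + 2*w (P(N, w) = 2*w + 9 = 9 + 2*w)
g(P(-1, -5)) + I(-39, 50) = -53 + (-31 + 50²) = -53 + (-31 + 2500) = -53 + 2469 = 2416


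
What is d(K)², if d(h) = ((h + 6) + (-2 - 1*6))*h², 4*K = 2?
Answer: 9/64 ≈ 0.14063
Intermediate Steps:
K = ½ (K = (¼)*2 = ½ ≈ 0.50000)
d(h) = h²*(-2 + h) (d(h) = ((6 + h) + (-2 - 6))*h² = ((6 + h) - 8)*h² = (-2 + h)*h² = h²*(-2 + h))
d(K)² = ((½)²*(-2 + ½))² = ((¼)*(-3/2))² = (-3/8)² = 9/64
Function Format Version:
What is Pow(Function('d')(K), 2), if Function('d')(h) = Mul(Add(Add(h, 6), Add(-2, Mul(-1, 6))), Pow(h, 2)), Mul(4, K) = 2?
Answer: Rational(9, 64) ≈ 0.14063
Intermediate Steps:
K = Rational(1, 2) (K = Mul(Rational(1, 4), 2) = Rational(1, 2) ≈ 0.50000)
Function('d')(h) = Mul(Pow(h, 2), Add(-2, h)) (Function('d')(h) = Mul(Add(Add(6, h), Add(-2, -6)), Pow(h, 2)) = Mul(Add(Add(6, h), -8), Pow(h, 2)) = Mul(Add(-2, h), Pow(h, 2)) = Mul(Pow(h, 2), Add(-2, h)))
Pow(Function('d')(K), 2) = Pow(Mul(Pow(Rational(1, 2), 2), Add(-2, Rational(1, 2))), 2) = Pow(Mul(Rational(1, 4), Rational(-3, 2)), 2) = Pow(Rational(-3, 8), 2) = Rational(9, 64)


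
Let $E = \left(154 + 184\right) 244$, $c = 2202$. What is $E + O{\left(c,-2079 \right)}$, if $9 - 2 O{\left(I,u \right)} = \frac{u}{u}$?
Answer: $82476$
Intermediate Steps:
$E = 82472$ ($E = 338 \cdot 244 = 82472$)
$O{\left(I,u \right)} = 4$ ($O{\left(I,u \right)} = \frac{9}{2} - \frac{u \frac{1}{u}}{2} = \frac{9}{2} - \frac{1}{2} = 4$)
$E + O{\left(c,-2079 \right)} = 82472 + 4 = 82476$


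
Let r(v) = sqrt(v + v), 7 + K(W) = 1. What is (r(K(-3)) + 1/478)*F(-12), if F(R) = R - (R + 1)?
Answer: -1/478 - 2*I*sqrt(3) ≈ -0.002092 - 3.4641*I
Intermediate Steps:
K(W) = -6 (K(W) = -7 + 1 = -6)
F(R) = -1 (F(R) = R - (1 + R) = R + (-1 - R) = -1)
r(v) = sqrt(2)*sqrt(v) (r(v) = sqrt(2*v) = sqrt(2)*sqrt(v))
(r(K(-3)) + 1/478)*F(-12) = (sqrt(2)*sqrt(-6) + 1/478)*(-1) = (sqrt(2)*(I*sqrt(6)) + 1/478)*(-1) = (2*I*sqrt(3) + 1/478)*(-1) = (1/478 + 2*I*sqrt(3))*(-1) = -1/478 - 2*I*sqrt(3)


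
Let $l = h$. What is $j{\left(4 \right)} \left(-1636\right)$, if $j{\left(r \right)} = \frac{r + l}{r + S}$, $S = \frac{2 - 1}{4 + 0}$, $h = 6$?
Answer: $- \frac{65440}{17} \approx -3849.4$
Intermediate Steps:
$S = \frac{1}{4}$ ($S = 1 \cdot \frac{1}{4} = \frac{1}{4} \approx 0.25$)
$l = 6$
$j{\left(r \right)} = \frac{6 + r}{\frac{1}{4} + r}$ ($j{\left(r \right)} = \frac{r + 6}{r + \frac{1}{4}} = \frac{6 + r}{\frac{1}{4} + r}$)
$j{\left(4 \right)} \left(-1636\right) = \frac{4 \left(6 + 4\right)}{1 + 4 \cdot 4} \left(-1636\right) = 4 \frac{1}{1 + 16} \cdot 10 \left(-1636\right) = 4 \cdot \frac{1}{17} \cdot 10 \left(-1636\right) = \frac{40}{17} \left(-1636\right) = - \frac{65440}{17}$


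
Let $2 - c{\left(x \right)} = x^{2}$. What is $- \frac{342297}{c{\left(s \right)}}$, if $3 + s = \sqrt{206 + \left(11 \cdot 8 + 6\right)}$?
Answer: $\frac{105085179}{83449} + \frac{20537820 \sqrt{3}}{83449} \approx 1685.6$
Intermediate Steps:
$s = -3 + 10 \sqrt{3}$ ($s = -3 + \sqrt{206 + \left(11 \cdot 8 + 6\right)} = -3 + \sqrt{206 + \left(88 + 6\right)} = -3 + \sqrt{206 + 94} = -3 + \sqrt{300} = -3 + 10 \sqrt{3} \approx 14.321$)
$c{\left(x \right)} = 2 - x^{2}$
$- \frac{342297}{c{\left(s \right)}} = - \frac{342297}{2 - \left(-3 + 10 \sqrt{3}\right)^{2}}$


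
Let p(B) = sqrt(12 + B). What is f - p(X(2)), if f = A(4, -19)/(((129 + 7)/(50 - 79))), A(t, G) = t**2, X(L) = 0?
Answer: -58/17 - 2*sqrt(3) ≈ -6.8759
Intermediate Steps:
f = -58/17 (f = 4**2/(((129 + 7)/(50 - 79))) = 16/((136/(-29))) = 16/((136*(-1/29))) = 16/(-136/29) = 16*(-29/136) = -58/17 ≈ -3.4118)
f - p(X(2)) = -58/17 - sqrt(12 + 0) = -58/17 - sqrt(12) = -58/17 - 2*sqrt(3)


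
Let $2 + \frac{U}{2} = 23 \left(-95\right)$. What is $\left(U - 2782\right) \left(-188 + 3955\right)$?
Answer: $-26956652$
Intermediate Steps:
$U = -4374$ ($U = -4 + 2 \cdot 23 \left(-95\right) = -4 + 2 \left(-2185\right) = -4 - 4370 = -4374$)
$\left(U - 2782\right) \left(-188 + 3955\right) = \left(-4374 - 2782\right) \left(-188 + 3955\right) = \left(-7156\right) 3767 = -26956652$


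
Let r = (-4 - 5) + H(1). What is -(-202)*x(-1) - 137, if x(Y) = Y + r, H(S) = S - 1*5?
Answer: -2965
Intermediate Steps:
H(S) = -5 + S (H(S) = S - 5 = -5 + S)
r = -13 (r = (-4 - 5) + (-5 + 1) = -9 - 4 = -13)
x(Y) = -13 + Y (x(Y) = Y - 13 = -13 + Y)
-(-202)*x(-1) - 137 = -(-202)*(-13 - 1) - 137 = -(-202)*(-14) - 137 = -101*28 - 137 = -2828 - 137 = -2965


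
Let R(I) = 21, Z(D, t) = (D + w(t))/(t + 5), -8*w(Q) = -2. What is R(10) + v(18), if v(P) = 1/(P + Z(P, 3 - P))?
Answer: 13627/647 ≈ 21.062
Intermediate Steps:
w(Q) = 1/4 (w(Q) = -1/8*(-2) = 1/4)
Z(D, t) = (1/4 + D)/(5 + t) (Z(D, t) = (D + 1/4)/(t + 5) = (1/4 + D)/(5 + t))
v(P) = 1/(P + (1/4 + P)/(8 - P)) (v(P) = 1/(P + (1/4 + P)/(5 + (3 - P))) = 1/(P + (1/4 + P)/(8 - P)))
R(10) + v(18) = 21 + 4*(-8 + 18)/(-1 - 36*18 + 4*18**2) = 21 + 4*10/(-1 - 648 + 4*324) = 21 + 4*10/(-1 - 648 + 1296) = 21 + 4*10/647 = 21 + 4*(1/647)*10 = 21 + 40/647 = 13627/647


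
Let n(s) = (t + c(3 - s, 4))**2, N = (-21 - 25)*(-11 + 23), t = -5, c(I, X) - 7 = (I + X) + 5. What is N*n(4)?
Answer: -55200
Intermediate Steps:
c(I, X) = 12 + I + X (c(I, X) = 7 + ((I + X) + 5) = 7 + (5 + I + X) = 12 + I + X)
N = -552 (N = -46*12 = -552)
n(s) = (14 - s)**2 (n(s) = (-5 + (12 + (3 - s) + 4))**2 = (-5 + (19 - s))**2 = (14 - s)**2)
N*n(4) = -552*(-14 + 4)**2 = -552*(-10)**2 = -552*100 = -55200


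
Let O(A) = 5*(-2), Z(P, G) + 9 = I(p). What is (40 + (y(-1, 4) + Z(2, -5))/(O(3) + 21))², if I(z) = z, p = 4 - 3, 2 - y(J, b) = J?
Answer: 189225/121 ≈ 1563.8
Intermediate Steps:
y(J, b) = 2 - J
p = 1
Z(P, G) = -8 (Z(P, G) = -9 + 1 = -8)
O(A) = -10
(40 + (y(-1, 4) + Z(2, -5))/(O(3) + 21))² = (40 + ((2 - 1*(-1)) - 8)/(-10 + 21))² = (40 + ((2 + 1) - 8)/11)² = (40 + (3 - 8)*(1/11))² = (40 - 5*1/11)² = (40 - 5/11)² = (435/11)² = 189225/121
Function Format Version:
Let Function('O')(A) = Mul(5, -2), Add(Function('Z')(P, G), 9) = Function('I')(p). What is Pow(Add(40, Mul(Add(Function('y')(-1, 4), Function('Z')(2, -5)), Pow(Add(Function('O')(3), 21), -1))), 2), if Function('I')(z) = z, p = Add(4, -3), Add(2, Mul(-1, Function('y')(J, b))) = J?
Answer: Rational(189225, 121) ≈ 1563.8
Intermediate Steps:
Function('y')(J, b) = Add(2, Mul(-1, J))
p = 1
Function('Z')(P, G) = -8 (Function('Z')(P, G) = Add(-9, 1) = -8)
Function('O')(A) = -10
Pow(Add(40, Mul(Add(Function('y')(-1, 4), Function('Z')(2, -5)), Pow(Add(Function('O')(3), 21), -1))), 2) = Pow(Add(40, Mul(Add(Add(2, Mul(-1, -1)), -8), Pow(Add(-10, 21), -1))), 2) = Pow(Add(40, Mul(Add(Add(2, 1), -8), Pow(11, -1))), 2) = Pow(Add(40, Mul(Add(3, -8), Rational(1, 11))), 2) = Pow(Add(40, Mul(-5, Rational(1, 11))), 2) = Pow(Add(40, Rational(-5, 11)), 2) = Pow(Rational(435, 11), 2) = Rational(189225, 121)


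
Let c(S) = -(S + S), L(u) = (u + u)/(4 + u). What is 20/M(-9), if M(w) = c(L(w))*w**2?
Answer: -25/729 ≈ -0.034294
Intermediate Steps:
L(u) = 2*u/(4 + u) (L(u) = (2*u)/(4 + u) = 2*u/(4 + u))
c(S) = -2*S
M(w) = -4*w**3/(4 + w) (M(w) = (-4*w/(4 + w))*w**2 = -4*w**3/(4 + w))
20/M(-9) = 20/((-4*(-9)**3/(4 - 9))) = 20/((-4*(-729)/(-5))) = 20/((-4*(-729)*(-1/5))) = 20/(-2916/5) = 20*(-5/2916) = -25/729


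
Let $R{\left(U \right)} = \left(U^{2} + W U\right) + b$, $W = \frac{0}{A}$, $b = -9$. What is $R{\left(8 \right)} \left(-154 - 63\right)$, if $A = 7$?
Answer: $-11935$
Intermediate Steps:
$W = 0$ ($W = \frac{0}{7} = 0 \cdot \frac{1}{7} = 0$)
$R{\left(U \right)} = -9 + U^{2}$ ($R{\left(U \right)} = \left(U^{2} + 0 U\right) - 9 = \left(U^{2} + 0\right) - 9 = U^{2} - 9 = -9 + U^{2}$)
$R{\left(8 \right)} \left(-154 - 63\right) = \left(-9 + 8^{2}\right) \left(-154 - 63\right) = \left(-9 + 64\right) \left(-217\right) = 55 \left(-217\right) = -11935$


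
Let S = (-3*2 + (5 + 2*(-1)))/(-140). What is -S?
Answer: -3/140 ≈ -0.021429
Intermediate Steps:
S = 3/140 (S = -(-6 + (5 - 2))/140 = -(-6 + 3)/140 = -1/140*(-3) = 3/140 ≈ 0.021429)
-S = -1*3/140 = -3/140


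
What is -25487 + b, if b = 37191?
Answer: 11704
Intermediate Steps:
-25487 + b = -25487 + 37191 = 11704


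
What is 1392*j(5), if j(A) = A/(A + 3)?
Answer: 870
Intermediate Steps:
j(A) = A/(3 + A)
1392*j(5) = 1392*(5/(3 + 5)) = 1392*(5/8) = 870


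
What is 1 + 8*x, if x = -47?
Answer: -375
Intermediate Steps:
1 + 8*x = 1 + 8*(-47) = 1 - 376 = -375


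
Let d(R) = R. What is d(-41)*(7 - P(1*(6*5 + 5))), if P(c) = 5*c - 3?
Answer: 6765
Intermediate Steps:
P(c) = -3 + 5*c
d(-41)*(7 - P(1*(6*5 + 5))) = -41*(7 - (-3 + 5*(1*(6*5 + 5)))) = -41*(7 - (-3 + 5*(1*(30 + 5)))) = -41*(7 - (-3 + 5*(1*35))) = -41*(7 - (-3 + 5*35)) = -41*(7 - (-3 + 175)) = -41*(7 - 1*172) = -41*(7 - 172) = -41*(-165) = 6765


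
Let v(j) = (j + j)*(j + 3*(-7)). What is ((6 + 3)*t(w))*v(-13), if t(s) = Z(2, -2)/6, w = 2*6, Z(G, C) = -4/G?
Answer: -2652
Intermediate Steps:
v(j) = 2*j*(-21 + j) (v(j) = (2*j)*(j - 21) = (2*j)*(-21 + j) = 2*j*(-21 + j))
w = 12
t(s) = -⅓ (t(s) = -4/2/6 = -4*½*(⅙) = -2*⅙ = -⅓)
((6 + 3)*t(w))*v(-13) = ((6 + 3)*(-⅓))*(2*(-13)*(-21 - 13)) = (9*(-⅓))*(2*(-13)*(-34)) = -3*884 = -2652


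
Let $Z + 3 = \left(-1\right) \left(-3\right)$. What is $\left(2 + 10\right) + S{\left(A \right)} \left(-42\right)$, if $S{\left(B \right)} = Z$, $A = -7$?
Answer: $12$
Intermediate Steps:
$Z = 0$ ($Z = -3 - -3 = -3 + 3 = 0$)
$S{\left(B \right)} = 0$
$\left(2 + 10\right) + S{\left(A \right)} \left(-42\right) = \left(2 + 10\right) + 0 \left(-42\right) = 12 + 0 = 12$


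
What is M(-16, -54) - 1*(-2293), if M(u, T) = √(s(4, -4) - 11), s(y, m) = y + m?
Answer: 2293 + I*√11 ≈ 2293.0 + 3.3166*I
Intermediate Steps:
s(y, m) = m + y
M(u, T) = I*√11 (M(u, T) = √((-4 + 4) - 11) = √(0 - 11) = √(-11) = I*√11)
M(-16, -54) - 1*(-2293) = I*√11 - 1*(-2293) = I*√11 + 2293 = 2293 + I*√11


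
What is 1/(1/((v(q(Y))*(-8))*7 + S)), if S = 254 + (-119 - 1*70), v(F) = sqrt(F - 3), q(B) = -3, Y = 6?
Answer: 65 - 56*I*sqrt(6) ≈ 65.0 - 137.17*I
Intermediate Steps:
v(F) = sqrt(-3 + F)
S = 65 (S = 254 + (-119 - 70) = 254 - 189 = 65)
1/(1/((v(q(Y))*(-8))*7 + S)) = 1/(1/((sqrt(-3 - 3)*(-8))*7 + 65)) = 1/(1/((sqrt(-6)*(-8))*7 + 65)) = 1/(1/(((I*sqrt(6))*(-8))*7 + 65)) = 1/(1/(-8*I*sqrt(6)*7 + 65)) = 1/(1/(-56*I*sqrt(6) + 65)) = 1/(1/(65 - 56*I*sqrt(6))) = 65 - 56*I*sqrt(6)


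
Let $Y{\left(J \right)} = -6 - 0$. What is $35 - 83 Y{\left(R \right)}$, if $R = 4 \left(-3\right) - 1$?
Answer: $533$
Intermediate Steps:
$R = -13$ ($R = -12 + \left(-2 + 1\right) = -12 - 1 = -13$)
$Y{\left(J \right)} = -6$ ($Y{\left(J \right)} = -6 + 0 = -6$)
$35 - 83 Y{\left(R \right)} = 35 - -498 = 35 + 498 = 533$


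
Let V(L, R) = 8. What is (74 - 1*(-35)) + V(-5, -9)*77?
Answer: 725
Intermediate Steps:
(74 - 1*(-35)) + V(-5, -9)*77 = (74 - 1*(-35)) + 8*77 = (74 + 35) + 616 = 109 + 616 = 725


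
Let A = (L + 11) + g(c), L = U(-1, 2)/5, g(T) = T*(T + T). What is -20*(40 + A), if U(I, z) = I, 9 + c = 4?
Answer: -2016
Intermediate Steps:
c = -5 (c = -9 + 4 = -5)
g(T) = 2*T² (g(T) = T*(2*T) = 2*T²)
L = -⅕ (L = -1/5 = -1*⅕ = -⅕ ≈ -0.20000)
A = 304/5 (A = (-⅕ + 11) + 2*(-5)² = 54/5 + 2*25 = 54/5 + 50 = 304/5 ≈ 60.800)
-20*(40 + A) = -20*(40 + 304/5) = -20*504/5 = -2016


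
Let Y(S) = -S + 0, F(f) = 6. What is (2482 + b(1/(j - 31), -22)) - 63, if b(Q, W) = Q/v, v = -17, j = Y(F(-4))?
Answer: 1521552/629 ≈ 2419.0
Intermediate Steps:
Y(S) = -S
j = -6 (j = -1*6 = -6)
b(Q, W) = -Q/17 (b(Q, W) = Q/(-17) = Q*(-1/17) = -Q/17)
(2482 + b(1/(j - 31), -22)) - 63 = (2482 - 1/(17*(-6 - 31))) - 63 = (2482 - 1/17/(-37)) - 63 = (2482 - 1/17*(-1/37)) - 63 = (2482 + 1/629) - 63 = 1561179/629 - 63 = 1521552/629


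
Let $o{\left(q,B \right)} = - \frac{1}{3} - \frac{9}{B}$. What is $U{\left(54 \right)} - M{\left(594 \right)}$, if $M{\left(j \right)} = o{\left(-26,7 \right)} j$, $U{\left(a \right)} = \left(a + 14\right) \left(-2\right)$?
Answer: $\frac{5780}{7} \approx 825.71$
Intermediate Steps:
$U{\left(a \right)} = -28 - 2 a$ ($U{\left(a \right)} = \left(14 + a\right) \left(-2\right) = -28 - 2 a$)
$o{\left(q,B \right)} = - \frac{1}{3} - \frac{9}{B}$ ($o{\left(q,B \right)} = \left(-1\right) \frac{1}{3} - \frac{9}{B} = - \frac{1}{3} - \frac{9}{B}$)
$M{\left(j \right)} = - \frac{34 j}{21}$ ($M{\left(j \right)} = \frac{-27 - 7}{3 \cdot 7} j = \frac{1}{3} \cdot \frac{1}{7} \left(-27 - 7\right) j = \frac{1}{3} \cdot \frac{1}{7} \left(-34\right) j = - \frac{34 j}{21}$)
$U{\left(54 \right)} - M{\left(594 \right)} = \left(-28 - 108\right) - \left(- \frac{34}{21}\right) 594 = \left(-28 - 108\right) - - \frac{6732}{7} = -136 + \frac{6732}{7} = \frac{5780}{7}$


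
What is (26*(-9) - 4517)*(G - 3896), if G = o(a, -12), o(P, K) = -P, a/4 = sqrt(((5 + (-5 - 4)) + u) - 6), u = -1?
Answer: 18509896 + 19004*I*sqrt(11) ≈ 1.851e+7 + 63029.0*I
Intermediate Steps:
a = 4*I*sqrt(11) (a = 4*sqrt(((5 + (-5 - 4)) - 1) - 6) = 4*sqrt(((5 - 9) - 1) - 6) = 4*sqrt((-4 - 1) - 6) = 4*sqrt(-5 - 6) = 4*sqrt(-11) = 4*(I*sqrt(11)) = 4*I*sqrt(11) ≈ 13.266*I)
G = -4*I*sqrt(11) ≈ -13.266*I
(26*(-9) - 4517)*(G - 3896) = (26*(-9) - 4517)*(-4*I*sqrt(11) - 3896) = (-234 - 4517)*(-3896 - 4*I*sqrt(11)) = -4751*(-3896 - 4*I*sqrt(11)) = 18509896 + 19004*I*sqrt(11)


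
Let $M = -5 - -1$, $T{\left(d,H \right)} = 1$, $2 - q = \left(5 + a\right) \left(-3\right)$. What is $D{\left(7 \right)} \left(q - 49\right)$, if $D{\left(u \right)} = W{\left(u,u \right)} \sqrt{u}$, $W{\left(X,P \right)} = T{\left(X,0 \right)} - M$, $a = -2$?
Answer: $- 190 \sqrt{7} \approx -502.69$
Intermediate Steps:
$q = 11$ ($q = 2 - \left(5 - 2\right) \left(-3\right) = 2 - 3 \left(-3\right) = 2 - -9 = 2 + 9 = 11$)
$M = -4$ ($M = -5 + 1 = -4$)
$W{\left(X,P \right)} = 5$ ($W{\left(X,P \right)} = 1 - -4 = 1 + 4 = 5$)
$D{\left(u \right)} = 5 \sqrt{u}$
$D{\left(7 \right)} \left(q - 49\right) = 5 \sqrt{7} \left(11 - 49\right) = 5 \sqrt{7} \left(-38\right) = - 190 \sqrt{7}$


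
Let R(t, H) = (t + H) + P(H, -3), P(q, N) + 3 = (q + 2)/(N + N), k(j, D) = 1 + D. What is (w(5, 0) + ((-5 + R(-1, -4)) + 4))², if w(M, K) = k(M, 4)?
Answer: 121/9 ≈ 13.444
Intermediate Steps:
w(M, K) = 5 (w(M, K) = 1 + 4 = 5)
P(q, N) = -3 + (2 + q)/(2*N) (P(q, N) = -3 + (q + 2)/(N + N) = -3 + (2 + q)/((2*N)) = -3 + (2 + q)*(1/(2*N)) = -3 + (2 + q)/(2*N))
R(t, H) = -10/3 + t + 5*H/6 (R(t, H) = (t + H) + (½)*(2 + H - 6*(-3))/(-3) = (H + t) + (½)*(-⅓)*(2 + H + 18) = (H + t) + (½)*(-⅓)*(20 + H) = (H + t) + (-10/3 - H/6) = -10/3 + t + 5*H/6)
(w(5, 0) + ((-5 + R(-1, -4)) + 4))² = (5 + ((-5 + (-10/3 - 1 + (⅚)*(-4))) + 4))² = (5 + ((-5 + (-10/3 - 1 - 10/3)) + 4))² = (5 + ((-5 - 23/3) + 4))² = (5 + (-38/3 + 4))² = (5 - 26/3)² = (-11/3)² = 121/9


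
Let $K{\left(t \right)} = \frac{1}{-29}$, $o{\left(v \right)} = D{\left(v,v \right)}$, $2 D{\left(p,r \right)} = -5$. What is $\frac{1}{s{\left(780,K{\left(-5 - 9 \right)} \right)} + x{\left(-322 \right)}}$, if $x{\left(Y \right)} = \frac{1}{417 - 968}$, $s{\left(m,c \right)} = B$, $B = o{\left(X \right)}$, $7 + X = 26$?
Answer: $- \frac{1102}{2757} \approx -0.39971$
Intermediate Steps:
$D{\left(p,r \right)} = - \frac{5}{2}$ ($D{\left(p,r \right)} = \frac{1}{2} \left(-5\right) = - \frac{5}{2}$)
$X = 19$ ($X = -7 + 26 = 19$)
$o{\left(v \right)} = - \frac{5}{2}$
$B = - \frac{5}{2} \approx -2.5$
$K{\left(t \right)} = - \frac{1}{29}$
$s{\left(m,c \right)} = - \frac{5}{2}$
$x{\left(Y \right)} = - \frac{1}{551}$ ($x{\left(Y \right)} = \frac{1}{-551} = - \frac{1}{551}$)
$\frac{1}{s{\left(780,K{\left(-5 - 9 \right)} \right)} + x{\left(-322 \right)}} = \frac{1}{- \frac{5}{2} - \frac{1}{551}} = \frac{1}{- \frac{2757}{1102}} = - \frac{1102}{2757}$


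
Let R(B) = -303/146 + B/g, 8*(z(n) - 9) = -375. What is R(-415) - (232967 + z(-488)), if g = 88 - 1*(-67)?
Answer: -4217034923/18104 ≈ -2.3293e+5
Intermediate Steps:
z(n) = -303/8 (z(n) = 9 + (⅛)*(-375) = 9 - 375/8 = -303/8)
g = 155 (g = 88 + 67 = 155)
R(B) = -303/146 + B/155
R(-415) - (232967 + z(-488)) = (-303/146 + (1/155)*(-415)) - (232967 - 303/8) = (-303/146 - 83/31) - 1*1863433/8 = -21511/4526 - 1863433/8 = -4217034923/18104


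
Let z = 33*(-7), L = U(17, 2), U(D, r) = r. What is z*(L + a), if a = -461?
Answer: 106029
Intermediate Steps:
L = 2
z = -231
z*(L + a) = -231*(2 - 461) = -231*(-459) = 106029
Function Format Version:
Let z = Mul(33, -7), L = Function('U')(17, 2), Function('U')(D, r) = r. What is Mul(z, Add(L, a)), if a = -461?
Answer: 106029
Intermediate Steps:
L = 2
z = -231
Mul(z, Add(L, a)) = Mul(-231, Add(2, -461)) = Mul(-231, -459) = 106029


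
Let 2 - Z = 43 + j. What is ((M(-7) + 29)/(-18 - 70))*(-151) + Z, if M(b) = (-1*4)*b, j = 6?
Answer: 4471/88 ≈ 50.807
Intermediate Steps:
M(b) = -4*b
Z = -47 (Z = 2 - (43 + 6) = 2 - 1*49 = 2 - 49 = -47)
((M(-7) + 29)/(-18 - 70))*(-151) + Z = ((-4*(-7) + 29)/(-18 - 70))*(-151) - 47 = ((28 + 29)/(-88))*(-151) - 47 = (57*(-1/88))*(-151) - 47 = -57/88*(-151) - 47 = 8607/88 - 47 = 4471/88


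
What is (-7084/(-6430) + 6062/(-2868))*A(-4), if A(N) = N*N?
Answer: -37323496/2305155 ≈ -16.191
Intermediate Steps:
A(N) = N²
(-7084/(-6430) + 6062/(-2868))*A(-4) = (-7084/(-6430) + 6062/(-2868))*(-4)² = (-7084*(-1/6430) + 6062*(-1/2868))*16 = (3542/3215 - 3031/1434)*16 = -4665437/4610310*16 = -37323496/2305155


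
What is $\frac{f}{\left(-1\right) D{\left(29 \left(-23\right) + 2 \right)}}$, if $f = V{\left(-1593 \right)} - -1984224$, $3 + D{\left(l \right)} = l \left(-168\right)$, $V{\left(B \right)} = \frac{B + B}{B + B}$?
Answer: $- \frac{1984225}{111717} \approx -17.761$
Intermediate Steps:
$V{\left(B \right)} = 1$ ($V{\left(B \right)} = \frac{2 B}{2 B} = 2 B \frac{1}{2 B} = 1$)
$D{\left(l \right)} = -3 - 168 l$ ($D{\left(l \right)} = -3 + l \left(-168\right) = -3 - 168 l$)
$f = 1984225$ ($f = 1 - -1984224 = 1 + 1984224 = 1984225$)
$\frac{f}{\left(-1\right) D{\left(29 \left(-23\right) + 2 \right)}} = \frac{1984225}{\left(-1\right) \left(-3 - 168 \left(29 \left(-23\right) + 2\right)\right)} = \frac{1984225}{\left(-1\right) \left(-3 - 168 \left(-667 + 2\right)\right)} = \frac{1984225}{\left(-1\right) \left(-3 - -111720\right)} = \frac{1984225}{\left(-1\right) \left(-3 + 111720\right)} = \frac{1984225}{\left(-1\right) 111717} = \frac{1984225}{-111717} = 1984225 \left(- \frac{1}{111717}\right) = - \frac{1984225}{111717}$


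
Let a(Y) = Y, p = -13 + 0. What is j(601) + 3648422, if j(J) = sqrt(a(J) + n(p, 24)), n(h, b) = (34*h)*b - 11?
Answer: 3648422 + I*sqrt(10018) ≈ 3.6484e+6 + 100.09*I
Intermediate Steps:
p = -13
n(h, b) = -11 + 34*b*h (n(h, b) = 34*b*h - 11 = -11 + 34*b*h)
j(J) = sqrt(-10619 + J) (j(J) = sqrt(J + (-11 + 34*24*(-13))) = sqrt(J + (-11 - 10608)) = sqrt(J - 10619) = sqrt(-10619 + J))
j(601) + 3648422 = sqrt(-10619 + 601) + 3648422 = sqrt(-10018) + 3648422 = I*sqrt(10018) + 3648422 = 3648422 + I*sqrt(10018)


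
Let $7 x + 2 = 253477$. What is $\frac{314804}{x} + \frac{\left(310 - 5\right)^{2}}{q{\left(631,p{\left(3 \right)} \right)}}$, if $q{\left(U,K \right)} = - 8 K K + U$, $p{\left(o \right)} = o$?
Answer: $\frac{24811339927}{141692525} \approx 175.11$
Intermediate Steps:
$x = \frac{253475}{7}$ ($x = - \frac{2}{7} + \frac{1}{7} \cdot 253477 = - \frac{2}{7} + 36211 = \frac{253475}{7} \approx 36211.0$)
$q{\left(U,K \right)} = U - 8 K^{2}$ ($q{\left(U,K \right)} = - 8 K^{2} + U = U - 8 K^{2}$)
$\frac{314804}{x} + \frac{\left(310 - 5\right)^{2}}{q{\left(631,p{\left(3 \right)} \right)}} = \frac{314804}{\frac{253475}{7}} + \frac{\left(310 - 5\right)^{2}}{631 - 8 \cdot 3^{2}} = 314804 \cdot \frac{7}{253475} + \frac{305^{2}}{631 - 72} = \frac{2203628}{253475} + \frac{93025}{631 - 72} = \frac{2203628}{253475} + \frac{93025}{559} = \frac{24811339927}{141692525}$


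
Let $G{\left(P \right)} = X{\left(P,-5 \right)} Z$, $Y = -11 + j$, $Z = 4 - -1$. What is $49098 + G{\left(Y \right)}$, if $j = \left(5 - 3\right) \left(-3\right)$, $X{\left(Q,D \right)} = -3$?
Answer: $49083$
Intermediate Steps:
$j = -6$ ($j = 2 \left(-3\right) = -6$)
$Z = 5$ ($Z = 4 + 1 = 5$)
$Y = -17$ ($Y = -11 - 6 = -17$)
$G{\left(P \right)} = -15$ ($G{\left(P \right)} = \left(-3\right) 5 = -15$)
$49098 + G{\left(Y \right)} = 49098 - 15 = 49083$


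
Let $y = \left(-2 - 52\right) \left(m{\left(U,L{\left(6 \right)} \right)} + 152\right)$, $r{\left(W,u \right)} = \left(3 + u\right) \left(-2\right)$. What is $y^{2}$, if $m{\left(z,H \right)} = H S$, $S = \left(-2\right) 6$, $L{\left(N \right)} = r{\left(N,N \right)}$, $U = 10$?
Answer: $394896384$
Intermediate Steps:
$r{\left(W,u \right)} = -6 - 2 u$
$L{\left(N \right)} = -6 - 2 N$
$S = -12$
$m{\left(z,H \right)} = - 12 H$ ($m{\left(z,H \right)} = H \left(-12\right) = - 12 H$)
$y = -19872$ ($y = \left(-2 - 52\right) \left(- 12 \left(-6 - 12\right) + 152\right) = - 54 \left(- 12 \left(-6 - 12\right) + 152\right) = - 54 \left(\left(-12\right) \left(-18\right) + 152\right) = - 54 \left(216 + 152\right) = \left(-54\right) 368 = -19872$)
$y^{2} = \left(-19872\right)^{2} = 394896384$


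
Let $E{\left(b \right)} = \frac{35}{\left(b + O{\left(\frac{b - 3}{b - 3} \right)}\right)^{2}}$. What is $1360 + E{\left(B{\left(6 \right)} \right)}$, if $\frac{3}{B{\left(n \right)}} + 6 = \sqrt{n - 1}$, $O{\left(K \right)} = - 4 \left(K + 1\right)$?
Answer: $\frac{7078504995}{5202961} - \frac{55860 \sqrt{5}}{5202961} \approx 1360.5$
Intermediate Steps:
$O{\left(K \right)} = -4 - 4 K$ ($O{\left(K \right)} = - 4 \left(1 + K\right) = -4 - 4 K$)
$B{\left(n \right)} = \frac{3}{-6 + \sqrt{-1 + n}}$ ($B{\left(n \right)} = \frac{3}{-6 + \sqrt{n - 1}} = \frac{3}{-6 + \sqrt{-1 + n}}$)
$E{\left(b \right)} = \frac{35}{\left(-8 + b\right)^{2}}$ ($E{\left(b \right)} = \frac{35}{\left(b - \left(4 + 4 \frac{b - 3}{b - 3}\right)\right)^{2}} = \frac{35}{\left(b - \left(4 + 4 \frac{-3 + b}{-3 + b}\right)\right)^{2}} = \frac{35}{\left(b - 8\right)^{2}} = \frac{35}{\left(-8 + b\right)^{2}}$)
$1360 + E{\left(B{\left(6 \right)} \right)} = 1360 + \frac{35}{\left(-8 + \frac{3}{-6 + \sqrt{-1 + 6}}\right)^{2}} = 1360 + \frac{35}{\left(-8 + \frac{3}{-6 + \sqrt{5}}\right)^{2}}$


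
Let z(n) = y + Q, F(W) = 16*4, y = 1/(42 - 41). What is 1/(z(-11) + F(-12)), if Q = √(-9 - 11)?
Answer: 13/849 - 2*I*√5/4245 ≈ 0.015312 - 0.0010535*I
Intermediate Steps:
y = 1 (y = 1/1 = 1)
F(W) = 64
Q = 2*I*√5 (Q = √(-20) = 2*I*√5 ≈ 4.4721*I)
z(n) = 1 + 2*I*√5
1/(z(-11) + F(-12)) = 1/((1 + 2*I*√5) + 64) = 1/(65 + 2*I*√5)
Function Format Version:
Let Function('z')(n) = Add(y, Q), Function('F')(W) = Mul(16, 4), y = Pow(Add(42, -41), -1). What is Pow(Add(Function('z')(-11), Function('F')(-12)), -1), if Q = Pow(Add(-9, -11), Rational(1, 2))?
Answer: Add(Rational(13, 849), Mul(Rational(-2, 4245), I, Pow(5, Rational(1, 2)))) ≈ Add(0.015312, Mul(-0.0010535, I))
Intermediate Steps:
y = 1 (y = Pow(1, -1) = 1)
Function('F')(W) = 64
Q = Mul(2, I, Pow(5, Rational(1, 2))) (Q = Pow(-20, Rational(1, 2)) = Mul(2, I, Pow(5, Rational(1, 2))) ≈ Mul(4.4721, I))
Function('z')(n) = Add(1, Mul(2, I, Pow(5, Rational(1, 2))))
Pow(Add(Function('z')(-11), Function('F')(-12)), -1) = Pow(Add(Add(1, Mul(2, I, Pow(5, Rational(1, 2)))), 64), -1) = Pow(Add(65, Mul(2, I, Pow(5, Rational(1, 2)))), -1)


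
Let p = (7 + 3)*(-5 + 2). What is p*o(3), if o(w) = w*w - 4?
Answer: -150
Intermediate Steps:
p = -30 (p = 10*(-3) = -30)
o(w) = -4 + w**2 (o(w) = w**2 - 4 = -4 + w**2)
p*o(3) = -30*(-4 + 3**2) = -30*(-4 + 9) = -30*5 = -150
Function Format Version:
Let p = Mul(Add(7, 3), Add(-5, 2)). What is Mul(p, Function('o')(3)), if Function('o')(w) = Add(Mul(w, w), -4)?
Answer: -150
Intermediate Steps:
p = -30 (p = Mul(10, -3) = -30)
Function('o')(w) = Add(-4, Pow(w, 2)) (Function('o')(w) = Add(Pow(w, 2), -4) = Add(-4, Pow(w, 2)))
Mul(p, Function('o')(3)) = Mul(-30, Add(-4, Pow(3, 2))) = Mul(-30, Add(-4, 9)) = Mul(-30, 5) = -150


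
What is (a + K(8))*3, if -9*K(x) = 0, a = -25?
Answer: -75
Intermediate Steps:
K(x) = 0 (K(x) = -⅑*0 = 0)
(a + K(8))*3 = (-25 + 0)*3 = -25*3 = -75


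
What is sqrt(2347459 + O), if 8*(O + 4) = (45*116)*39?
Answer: sqrt(9491610)/2 ≈ 1540.4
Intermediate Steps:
O = 50887/2 (O = -4 + ((45*116)*39)/8 = -4 + (5220*39)/8 = -4 + (1/8)*203580 = -4 + 50895/2 = 50887/2 ≈ 25444.)
sqrt(2347459 + O) = sqrt(2347459 + 50887/2) = sqrt(4745805/2) = sqrt(9491610)/2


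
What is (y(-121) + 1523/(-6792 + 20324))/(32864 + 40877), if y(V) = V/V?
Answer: 15055/997863212 ≈ 1.5087e-5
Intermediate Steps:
y(V) = 1
(y(-121) + 1523/(-6792 + 20324))/(32864 + 40877) = (1 + 1523/(-6792 + 20324))/(32864 + 40877) = (1 + 1523/13532)/73741 = (1 + 1523*(1/13532))*(1/73741) = (1 + 1523/13532)*(1/73741) = (15055/13532)*(1/73741) = 15055/997863212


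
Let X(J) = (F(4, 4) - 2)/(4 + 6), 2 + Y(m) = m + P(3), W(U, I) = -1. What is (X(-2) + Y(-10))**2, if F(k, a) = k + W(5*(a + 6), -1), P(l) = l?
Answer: 7921/100 ≈ 79.210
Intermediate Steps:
F(k, a) = -1 + k (F(k, a) = k - 1 = -1 + k)
Y(m) = 1 + m (Y(m) = -2 + (m + 3) = -2 + (3 + m) = 1 + m)
X(J) = 1/10 (X(J) = ((-1 + 4) - 2)/(4 + 6) = (3 - 2)/10 = 1*(1/10) = 1/10)
(X(-2) + Y(-10))**2 = (1/10 + (1 - 10))**2 = (1/10 - 9)**2 = (-89/10)**2 = 7921/100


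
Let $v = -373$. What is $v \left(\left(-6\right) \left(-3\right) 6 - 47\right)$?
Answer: $-22753$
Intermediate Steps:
$v \left(\left(-6\right) \left(-3\right) 6 - 47\right) = - 373 \left(\left(-6\right) \left(-3\right) 6 - 47\right) = - 373 \left(18 \cdot 6 - 47\right) = - 373 \left(108 - 47\right) = \left(-373\right) 61 = -22753$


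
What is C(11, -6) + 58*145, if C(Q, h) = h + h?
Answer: 8398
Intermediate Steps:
C(Q, h) = 2*h
C(11, -6) + 58*145 = 2*(-6) + 58*145 = -12 + 8410 = 8398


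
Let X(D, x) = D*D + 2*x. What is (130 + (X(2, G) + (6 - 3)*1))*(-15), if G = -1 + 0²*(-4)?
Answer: -2025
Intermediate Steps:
G = -1 (G = -1 + 0*(-4) = -1 + 0 = -1)
X(D, x) = D² + 2*x
(130 + (X(2, G) + (6 - 3)*1))*(-15) = (130 + ((2² + 2*(-1)) + (6 - 3)*1))*(-15) = (130 + ((4 - 2) + 3*1))*(-15) = (130 + (2 + 3))*(-15) = (130 + 5)*(-15) = 135*(-15) = -2025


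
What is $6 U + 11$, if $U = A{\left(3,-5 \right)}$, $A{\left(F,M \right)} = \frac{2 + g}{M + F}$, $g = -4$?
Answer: $17$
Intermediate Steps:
$A{\left(F,M \right)} = - \frac{2}{F + M}$ ($A{\left(F,M \right)} = \frac{2 - 4}{M + F} = - \frac{2}{F + M}$)
$U = 1$ ($U = - \frac{2}{3 - 5} = - \frac{2}{-2} = \left(-2\right) \left(- \frac{1}{2}\right) = 1$)
$6 U + 11 = 6 \cdot 1 + 11 = 6 + 11 = 17$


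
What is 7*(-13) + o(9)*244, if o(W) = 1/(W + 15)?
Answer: -485/6 ≈ -80.833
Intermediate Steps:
o(W) = 1/(15 + W)
7*(-13) + o(9)*244 = 7*(-13) + 244/(15 + 9) = -91 + 244/24 = -91 + (1/24)*244 = -91 + 61/6 = -485/6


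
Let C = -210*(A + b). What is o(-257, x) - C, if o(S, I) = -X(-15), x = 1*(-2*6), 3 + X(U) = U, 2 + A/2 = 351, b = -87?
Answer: 128328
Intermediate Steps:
A = 698 (A = -4 + 2*351 = -4 + 702 = 698)
X(U) = -3 + U
x = -12 (x = 1*(-12) = -12)
o(S, I) = 18 (o(S, I) = -(-3 - 15) = -1*(-18) = 18)
C = -128310 (C = -210*(698 - 87) = -210*611 = -128310)
o(-257, x) - C = 18 - 1*(-128310) = 18 + 128310 = 128328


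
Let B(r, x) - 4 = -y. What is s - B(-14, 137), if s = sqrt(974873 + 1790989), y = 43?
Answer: 39 + 3*sqrt(307318) ≈ 1702.1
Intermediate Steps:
B(r, x) = -39 (B(r, x) = 4 - 1*43 = 4 - 43 = -39)
s = 3*sqrt(307318) (s = sqrt(2765862) = 3*sqrt(307318) ≈ 1663.1)
s - B(-14, 137) = 3*sqrt(307318) - 1*(-39) = 3*sqrt(307318) + 39 = 39 + 3*sqrt(307318)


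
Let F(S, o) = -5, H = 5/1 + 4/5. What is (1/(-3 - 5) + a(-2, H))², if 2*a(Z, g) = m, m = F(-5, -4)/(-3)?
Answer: 289/576 ≈ 0.50174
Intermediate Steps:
H = 29/5 (H = 5*1 + 4*(⅕) = 5 + ⅘ = 29/5 ≈ 5.8000)
m = 5/3 (m = -5/(-3) = -5*(-⅓) = 5/3 ≈ 1.6667)
a(Z, g) = ⅚ (a(Z, g) = (½)*(5/3) = ⅚)
(1/(-3 - 5) + a(-2, H))² = (1/(-3 - 5) + ⅚)² = (1/(-8) + ⅚)² = (-⅛ + ⅚)² = (17/24)² = 289/576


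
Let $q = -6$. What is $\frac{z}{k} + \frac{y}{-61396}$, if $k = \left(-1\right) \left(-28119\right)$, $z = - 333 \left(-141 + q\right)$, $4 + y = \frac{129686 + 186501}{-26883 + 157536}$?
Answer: $\frac{18698559774703}{10740884356332} \approx 1.7409$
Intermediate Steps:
$y = - \frac{206425}{130653}$ ($y = -4 + \frac{129686 + 186501}{-26883 + 157536} = -4 + \frac{316187}{130653} = - \frac{206425}{130653} \approx -1.5799$)
$z = 48951$ ($z = - 333 \left(-141 - 6\right) = \left(-333\right) \left(-147\right) = 48951$)
$k = 28119$
$\frac{z}{k} + \frac{y}{-61396} = \frac{48951}{28119} - \frac{206425}{130653 \left(-61396\right)} = 48951 \cdot \frac{1}{28119} - - \frac{206425}{8021571588} = \frac{2331}{1339} + \frac{206425}{8021571588} = \frac{18698559774703}{10740884356332}$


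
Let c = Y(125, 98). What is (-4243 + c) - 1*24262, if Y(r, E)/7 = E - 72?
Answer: -28323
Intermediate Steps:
Y(r, E) = -504 + 7*E (Y(r, E) = 7*(E - 72) = 7*(-72 + E) = -504 + 7*E)
c = 182 (c = -504 + 7*98 = -504 + 686 = 182)
(-4243 + c) - 1*24262 = (-4243 + 182) - 1*24262 = -4061 - 24262 = -28323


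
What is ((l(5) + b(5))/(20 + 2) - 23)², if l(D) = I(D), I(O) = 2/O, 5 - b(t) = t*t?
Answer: 1726596/3025 ≈ 570.78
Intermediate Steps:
b(t) = 5 - t² (b(t) = 5 - t*t = 5 - t²)
l(D) = 2/D
((l(5) + b(5))/(20 + 2) - 23)² = ((2/5 + (5 - 1*5²))/(20 + 2) - 23)² = ((2*(⅕) + (5 - 1*25))/22 - 23)² = ((⅖ + (5 - 25))*(1/22) - 23)² = ((⅖ - 20)*(1/22) - 23)² = (-98/5*1/22 - 23)² = (-49/55 - 23)² = (-1314/55)² = 1726596/3025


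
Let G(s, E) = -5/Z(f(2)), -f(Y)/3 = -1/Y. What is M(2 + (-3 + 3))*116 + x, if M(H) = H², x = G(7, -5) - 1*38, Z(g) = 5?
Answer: 425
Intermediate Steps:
f(Y) = 3/Y (f(Y) = -(-3)/Y = 3/Y)
G(s, E) = -1 (G(s, E) = -5/5 = -5*⅕ = -1)
x = -39 (x = -1 - 1*38 = -1 - 38 = -39)
M(2 + (-3 + 3))*116 + x = (2 + (-3 + 3))²*116 - 39 = (2 + 0)²*116 - 39 = 2²*116 - 39 = 4*116 - 39 = 464 - 39 = 425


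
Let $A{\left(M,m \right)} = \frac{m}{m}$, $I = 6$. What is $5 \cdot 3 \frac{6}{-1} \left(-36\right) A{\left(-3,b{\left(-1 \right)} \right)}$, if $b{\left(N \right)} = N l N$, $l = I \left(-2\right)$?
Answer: $3240$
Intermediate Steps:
$l = -12$ ($l = 6 \left(-2\right) = -12$)
$b{\left(N \right)} = - 12 N^{2}$ ($b{\left(N \right)} = N \left(-12\right) N = - 12 N N = - 12 N^{2}$)
$A{\left(M,m \right)} = 1$
$5 \cdot 3 \frac{6}{-1} \left(-36\right) A{\left(-3,b{\left(-1 \right)} \right)} = 5 \cdot 3 \frac{6}{-1} \left(-36\right) 1 = 15 \cdot 6 \left(-1\right) \left(-36\right) 1 = 15 \left(-6\right) \left(-36\right) 1 = \left(-90\right) \left(-36\right) 1 = 3240 \cdot 1 = 3240$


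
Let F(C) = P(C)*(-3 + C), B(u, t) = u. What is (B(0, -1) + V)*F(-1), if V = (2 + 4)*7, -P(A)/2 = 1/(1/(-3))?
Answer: -1008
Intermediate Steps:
P(A) = 6 (P(A) = -2/(1/(-3)) = -2/(-1/3) = -2*(-3) = 6)
V = 42 (V = 6*7 = 42)
F(C) = -18 + 6*C (F(C) = 6*(-3 + C) = -18 + 6*C)
(B(0, -1) + V)*F(-1) = (0 + 42)*(-18 + 6*(-1)) = 42*(-18 - 6) = 42*(-24) = -1008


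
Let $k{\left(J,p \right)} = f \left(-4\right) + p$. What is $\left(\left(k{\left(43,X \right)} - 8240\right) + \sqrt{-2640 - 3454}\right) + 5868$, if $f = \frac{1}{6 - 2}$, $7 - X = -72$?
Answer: $-2294 + i \sqrt{6094} \approx -2294.0 + 78.064 i$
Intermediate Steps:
$X = 79$ ($X = 7 - -72 = 7 + 72 = 79$)
$f = \frac{1}{4} \approx 0.25$
$k{\left(J,p \right)} = -1 + p$ ($k{\left(J,p \right)} = \frac{1}{4} \left(-4\right) + p = -1 + p$)
$\left(\left(k{\left(43,X \right)} - 8240\right) + \sqrt{-2640 - 3454}\right) + 5868 = \left(\left(\left(-1 + 79\right) - 8240\right) + \sqrt{-2640 - 3454}\right) + 5868 = \left(\left(78 - 8240\right) + \sqrt{-6094}\right) + 5868 = \left(-8162 + i \sqrt{6094}\right) + 5868 = -2294 + i \sqrt{6094}$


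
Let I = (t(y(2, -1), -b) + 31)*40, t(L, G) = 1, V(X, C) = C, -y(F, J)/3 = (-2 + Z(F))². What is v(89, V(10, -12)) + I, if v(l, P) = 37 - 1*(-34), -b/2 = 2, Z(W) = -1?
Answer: 1351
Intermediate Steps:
y(F, J) = -27 (y(F, J) = -3*(-2 - 1)² = -3*(-3)² = -3*9 = -27)
b = -4 (b = -2*2 = -4)
I = 1280 (I = (1 + 31)*40 = 32*40 = 1280)
v(l, P) = 71 (v(l, P) = 37 + 34 = 71)
v(89, V(10, -12)) + I = 71 + 1280 = 1351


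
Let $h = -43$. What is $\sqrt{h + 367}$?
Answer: $18$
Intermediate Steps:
$\sqrt{h + 367} = \sqrt{-43 + 367} = \sqrt{324} = 18$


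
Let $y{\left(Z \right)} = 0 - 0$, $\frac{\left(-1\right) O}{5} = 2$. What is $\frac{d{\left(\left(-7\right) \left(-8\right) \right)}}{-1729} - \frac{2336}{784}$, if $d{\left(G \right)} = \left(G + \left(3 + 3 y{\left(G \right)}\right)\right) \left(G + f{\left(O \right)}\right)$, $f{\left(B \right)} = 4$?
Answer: $- \frac{60842}{12103} \approx -5.027$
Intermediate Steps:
$O = -10$ ($O = \left(-5\right) 2 = -10$)
$y{\left(Z \right)} = 0$ ($y{\left(Z \right)} = 0 + 0 = 0$)
$d{\left(G \right)} = \left(3 + G\right) \left(4 + G\right)$ ($d{\left(G \right)} = \left(G + \left(3 + 3 \cdot 0\right)\right) \left(G + 4\right) = \left(G + \left(3 + 0\right)\right) \left(4 + G\right) = \left(G + 3\right) \left(4 + G\right) = \left(3 + G\right) \left(4 + G\right)$)
$\frac{d{\left(\left(-7\right) \left(-8\right) \right)}}{-1729} - \frac{2336}{784} = \frac{12 + \left(\left(-7\right) \left(-8\right)\right)^{2} + 7 \left(\left(-7\right) \left(-8\right)\right)}{-1729} - \frac{2336}{784} = \left(12 + 56^{2} + 7 \cdot 56\right) \left(- \frac{1}{1729}\right) - \frac{146}{49} = \left(12 + 3136 + 392\right) \left(- \frac{1}{1729}\right) - \frac{146}{49} = 3540 \left(- \frac{1}{1729}\right) - \frac{146}{49} = - \frac{3540}{1729} - \frac{146}{49} = - \frac{60842}{12103}$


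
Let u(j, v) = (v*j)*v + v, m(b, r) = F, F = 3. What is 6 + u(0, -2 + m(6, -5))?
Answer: 7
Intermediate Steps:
m(b, r) = 3
u(j, v) = v + j*v² (u(j, v) = (j*v)*v + v = j*v² + v = v + j*v²)
6 + u(0, -2 + m(6, -5)) = 6 + (-2 + 3)*(1 + 0*(-2 + 3)) = 6 + 1*(1 + 0*1) = 6 + 1*(1 + 0) = 6 + 1*1 = 6 + 1 = 7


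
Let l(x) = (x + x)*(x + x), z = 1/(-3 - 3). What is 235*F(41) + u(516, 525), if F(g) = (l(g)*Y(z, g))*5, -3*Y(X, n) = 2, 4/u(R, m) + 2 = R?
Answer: -4060959794/771 ≈ -5.2671e+6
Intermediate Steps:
u(R, m) = 4/(-2 + R)
z = -⅙ (z = 1/(-6) = -⅙ ≈ -0.16667)
l(x) = 4*x² (l(x) = (2*x)*(2*x) = 4*x²)
Y(X, n) = -⅔ (Y(X, n) = -⅓*2 = -⅔)
F(g) = -40*g²/3 (F(g) = ((4*g²)*(-⅔))*5 = -8*g²/3*5 = -40*g²/3)
235*F(41) + u(516, 525) = 235*(-40/3*41²) + 4/(-2 + 516) = 235*(-40/3*1681) + 4/514 = 235*(-67240/3) + 4*(1/514) = -15801400/3 + 2/257 = -4060959794/771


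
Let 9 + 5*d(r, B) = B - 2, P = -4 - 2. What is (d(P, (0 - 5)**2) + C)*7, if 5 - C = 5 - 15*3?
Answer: 1673/5 ≈ 334.60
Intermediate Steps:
P = -6
d(r, B) = -11/5 + B/5 (d(r, B) = -9/5 + (B - 2)/5 = -9/5 + (-2 + B)/5 = -9/5 + (-2/5 + B/5) = -11/5 + B/5)
C = 45 (C = 5 - (5 - 15*3) = 5 - (5 - 3*15) = 5 - (5 - 45) = 5 - 1*(-40) = 5 + 40 = 45)
(d(P, (0 - 5)**2) + C)*7 = ((-11/5 + (0 - 5)**2/5) + 45)*7 = ((-11/5 + (1/5)*(-5)**2) + 45)*7 = ((-11/5 + (1/5)*25) + 45)*7 = ((-11/5 + 5) + 45)*7 = (14/5 + 45)*7 = (239/5)*7 = 1673/5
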